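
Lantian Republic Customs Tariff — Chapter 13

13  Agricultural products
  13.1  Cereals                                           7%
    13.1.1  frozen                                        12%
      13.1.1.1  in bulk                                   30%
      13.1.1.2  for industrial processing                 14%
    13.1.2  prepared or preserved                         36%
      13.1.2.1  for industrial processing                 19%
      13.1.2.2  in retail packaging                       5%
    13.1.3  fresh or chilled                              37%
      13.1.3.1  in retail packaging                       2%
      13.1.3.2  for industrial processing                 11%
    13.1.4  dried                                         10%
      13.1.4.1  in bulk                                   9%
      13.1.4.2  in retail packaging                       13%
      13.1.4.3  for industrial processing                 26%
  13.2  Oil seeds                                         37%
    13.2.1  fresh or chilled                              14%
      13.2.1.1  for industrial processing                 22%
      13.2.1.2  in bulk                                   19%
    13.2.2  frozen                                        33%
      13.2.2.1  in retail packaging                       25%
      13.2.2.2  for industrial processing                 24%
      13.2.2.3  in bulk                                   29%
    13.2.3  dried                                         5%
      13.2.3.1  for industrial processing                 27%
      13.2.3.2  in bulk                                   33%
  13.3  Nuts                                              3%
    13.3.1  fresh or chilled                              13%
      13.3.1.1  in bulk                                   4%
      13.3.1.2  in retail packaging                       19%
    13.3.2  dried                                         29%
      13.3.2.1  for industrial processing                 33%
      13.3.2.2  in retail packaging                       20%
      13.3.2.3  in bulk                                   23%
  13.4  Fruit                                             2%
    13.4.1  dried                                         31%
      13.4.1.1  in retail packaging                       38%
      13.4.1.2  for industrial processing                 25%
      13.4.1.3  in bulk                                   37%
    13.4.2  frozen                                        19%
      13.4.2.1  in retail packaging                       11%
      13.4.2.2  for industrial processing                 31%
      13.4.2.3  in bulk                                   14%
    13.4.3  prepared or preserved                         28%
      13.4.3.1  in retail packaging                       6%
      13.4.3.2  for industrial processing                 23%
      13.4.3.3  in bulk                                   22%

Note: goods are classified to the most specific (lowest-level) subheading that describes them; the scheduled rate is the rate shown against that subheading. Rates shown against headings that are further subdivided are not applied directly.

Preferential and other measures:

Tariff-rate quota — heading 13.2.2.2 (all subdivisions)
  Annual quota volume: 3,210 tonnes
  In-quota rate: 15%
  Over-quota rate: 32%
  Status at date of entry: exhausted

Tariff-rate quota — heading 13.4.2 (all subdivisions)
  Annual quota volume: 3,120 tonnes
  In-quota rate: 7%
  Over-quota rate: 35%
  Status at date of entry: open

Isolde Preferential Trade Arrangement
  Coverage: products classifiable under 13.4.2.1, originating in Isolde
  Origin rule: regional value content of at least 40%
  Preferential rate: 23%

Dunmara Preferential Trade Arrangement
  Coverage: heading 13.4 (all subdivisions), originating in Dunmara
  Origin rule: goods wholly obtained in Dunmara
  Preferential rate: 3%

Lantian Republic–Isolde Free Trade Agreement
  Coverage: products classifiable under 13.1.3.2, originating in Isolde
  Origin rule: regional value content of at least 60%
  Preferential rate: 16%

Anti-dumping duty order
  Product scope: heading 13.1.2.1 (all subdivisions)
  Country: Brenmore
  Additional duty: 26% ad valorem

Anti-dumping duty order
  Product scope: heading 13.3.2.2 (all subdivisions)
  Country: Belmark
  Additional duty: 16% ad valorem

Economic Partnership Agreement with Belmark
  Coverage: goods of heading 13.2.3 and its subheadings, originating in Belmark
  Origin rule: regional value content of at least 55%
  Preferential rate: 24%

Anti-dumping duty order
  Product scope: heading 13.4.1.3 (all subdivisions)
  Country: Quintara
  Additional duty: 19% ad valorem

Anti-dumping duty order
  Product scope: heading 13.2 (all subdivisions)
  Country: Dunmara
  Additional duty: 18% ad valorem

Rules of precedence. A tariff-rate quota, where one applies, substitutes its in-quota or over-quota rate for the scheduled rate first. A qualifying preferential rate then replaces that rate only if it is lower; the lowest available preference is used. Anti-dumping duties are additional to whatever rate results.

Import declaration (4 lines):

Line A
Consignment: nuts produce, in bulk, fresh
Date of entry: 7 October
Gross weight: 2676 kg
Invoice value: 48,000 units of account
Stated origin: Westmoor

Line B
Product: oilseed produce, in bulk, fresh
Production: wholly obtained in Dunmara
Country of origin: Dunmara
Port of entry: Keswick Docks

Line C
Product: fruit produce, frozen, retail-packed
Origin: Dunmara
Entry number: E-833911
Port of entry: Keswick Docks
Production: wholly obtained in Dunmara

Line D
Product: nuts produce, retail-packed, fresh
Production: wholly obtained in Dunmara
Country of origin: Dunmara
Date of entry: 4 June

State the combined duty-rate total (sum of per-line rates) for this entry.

Line A: nuts → 13.3; fresh → 13.3.1; in bulk → 13.3.1.1. Scheduled 4%. No special measure applies. → 4%.
Line B: oilseed → 13.2; fresh → 13.2.1; in bulk → 13.2.1.2. Scheduled 19%. Dunmara agreement on 13.4: 13.2.1.2 not covered; anti-dumping (Dunmara, 13.2): +18%; total 19% + 18% = 37%. → 37%.
Line C: fruit → 13.4; frozen → 13.4.2; retail-packed → 13.4.2.1. Scheduled 11%. quota on 13.4.2 open → in-quota 7%; Dunmara agreement on 13.4: wholly obtained → 3% available; preferential 3%. → 3%.
Line D: nuts → 13.3; fresh → 13.3.1; retail-packed → 13.3.1.2. Scheduled 19%. Dunmara agreement on 13.4: 13.3.1.2 not covered. → 19%.
Sum: 4% + 37% + 3% + 19% = 63%.

63%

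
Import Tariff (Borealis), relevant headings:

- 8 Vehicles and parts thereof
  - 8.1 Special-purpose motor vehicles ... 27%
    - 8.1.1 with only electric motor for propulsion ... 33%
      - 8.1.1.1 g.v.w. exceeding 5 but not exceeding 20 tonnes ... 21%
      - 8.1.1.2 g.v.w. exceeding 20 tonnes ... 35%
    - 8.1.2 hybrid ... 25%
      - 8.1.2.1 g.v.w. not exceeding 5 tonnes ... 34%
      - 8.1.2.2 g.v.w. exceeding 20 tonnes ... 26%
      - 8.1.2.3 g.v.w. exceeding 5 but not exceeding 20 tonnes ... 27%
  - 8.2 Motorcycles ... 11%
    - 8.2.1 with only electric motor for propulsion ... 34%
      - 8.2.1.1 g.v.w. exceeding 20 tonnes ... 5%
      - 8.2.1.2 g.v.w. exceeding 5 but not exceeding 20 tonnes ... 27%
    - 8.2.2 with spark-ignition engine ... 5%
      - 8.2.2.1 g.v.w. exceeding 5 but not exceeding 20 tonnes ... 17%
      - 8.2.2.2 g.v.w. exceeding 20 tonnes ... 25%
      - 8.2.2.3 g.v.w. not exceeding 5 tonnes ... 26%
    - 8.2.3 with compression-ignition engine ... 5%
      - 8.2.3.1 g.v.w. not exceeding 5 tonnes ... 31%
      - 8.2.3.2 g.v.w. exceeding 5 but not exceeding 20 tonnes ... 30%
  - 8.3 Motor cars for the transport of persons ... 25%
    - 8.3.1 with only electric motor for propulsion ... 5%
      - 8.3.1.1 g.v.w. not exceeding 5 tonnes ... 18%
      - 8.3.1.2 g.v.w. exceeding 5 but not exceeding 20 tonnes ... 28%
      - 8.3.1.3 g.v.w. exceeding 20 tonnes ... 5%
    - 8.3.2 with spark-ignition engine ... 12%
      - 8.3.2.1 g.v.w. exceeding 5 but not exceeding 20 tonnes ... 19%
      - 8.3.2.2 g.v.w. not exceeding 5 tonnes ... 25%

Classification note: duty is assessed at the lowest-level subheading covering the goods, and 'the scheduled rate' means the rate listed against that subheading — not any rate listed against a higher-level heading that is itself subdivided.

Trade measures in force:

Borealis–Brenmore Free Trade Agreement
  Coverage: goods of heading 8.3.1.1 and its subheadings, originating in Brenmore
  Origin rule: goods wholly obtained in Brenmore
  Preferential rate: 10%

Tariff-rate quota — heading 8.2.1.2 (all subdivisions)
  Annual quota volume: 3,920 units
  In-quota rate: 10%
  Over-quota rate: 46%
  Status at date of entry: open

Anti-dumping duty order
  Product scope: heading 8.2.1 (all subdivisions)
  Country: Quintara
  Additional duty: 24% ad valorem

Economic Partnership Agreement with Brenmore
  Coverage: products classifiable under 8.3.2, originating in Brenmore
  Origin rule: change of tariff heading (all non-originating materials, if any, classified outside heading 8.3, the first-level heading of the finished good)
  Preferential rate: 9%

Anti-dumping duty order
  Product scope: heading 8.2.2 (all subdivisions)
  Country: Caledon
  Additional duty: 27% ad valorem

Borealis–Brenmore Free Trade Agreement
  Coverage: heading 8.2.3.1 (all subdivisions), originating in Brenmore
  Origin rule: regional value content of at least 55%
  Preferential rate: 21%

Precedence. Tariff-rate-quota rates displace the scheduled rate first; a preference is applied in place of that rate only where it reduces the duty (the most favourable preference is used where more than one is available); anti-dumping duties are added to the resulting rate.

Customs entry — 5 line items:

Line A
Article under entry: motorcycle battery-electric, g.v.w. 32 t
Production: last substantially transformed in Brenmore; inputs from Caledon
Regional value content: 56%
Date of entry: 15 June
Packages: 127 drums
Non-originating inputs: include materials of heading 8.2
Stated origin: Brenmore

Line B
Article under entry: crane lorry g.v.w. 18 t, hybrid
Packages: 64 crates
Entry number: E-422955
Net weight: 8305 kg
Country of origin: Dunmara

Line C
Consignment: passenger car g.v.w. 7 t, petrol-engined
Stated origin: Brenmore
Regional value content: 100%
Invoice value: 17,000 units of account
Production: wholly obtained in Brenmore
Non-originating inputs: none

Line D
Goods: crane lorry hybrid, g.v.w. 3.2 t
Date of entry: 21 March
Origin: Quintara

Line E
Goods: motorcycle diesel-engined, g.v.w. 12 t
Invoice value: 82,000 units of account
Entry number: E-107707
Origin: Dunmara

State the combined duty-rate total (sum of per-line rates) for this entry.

105%

Line A: motorcycle → 8.2; battery-electric → 8.2.1; g.v.w. 32 t → 8.2.1.1. Scheduled 5%. Brenmore agreement on 8.3.1.1: 8.2.1.1 not covered; Brenmore agreement on 8.3.2: 8.2.1.1 not covered; Brenmore agreement on 8.2.3.1: 8.2.1.1 not covered. → 5%.
Line B: crane lorry → 8.1; hybrid → 8.1.2; g.v.w. 18 t → 8.1.2.3. Scheduled 27%. No special measure applies. → 27%.
Line C: passenger car → 8.3; petrol-engined → 8.3.2; g.v.w. 7 t → 8.3.2.1. Scheduled 19%. Brenmore agreement on 8.3.1.1: 8.3.2.1 not covered; Brenmore agreement on 8.3.2: CTH met → 9% available; Brenmore agreement on 8.2.3.1: 8.3.2.1 not covered; preferential 9%. → 9%.
Line D: crane lorry → 8.1; hybrid → 8.1.2; g.v.w. 3.2 t → 8.1.2.1. Scheduled 34%. No special measure applies. → 34%.
Line E: motorcycle → 8.2; diesel-engined → 8.2.3; g.v.w. 12 t → 8.2.3.2. Scheduled 30%. No special measure applies. → 30%.
Sum: 5% + 27% + 9% + 34% + 30% = 105%.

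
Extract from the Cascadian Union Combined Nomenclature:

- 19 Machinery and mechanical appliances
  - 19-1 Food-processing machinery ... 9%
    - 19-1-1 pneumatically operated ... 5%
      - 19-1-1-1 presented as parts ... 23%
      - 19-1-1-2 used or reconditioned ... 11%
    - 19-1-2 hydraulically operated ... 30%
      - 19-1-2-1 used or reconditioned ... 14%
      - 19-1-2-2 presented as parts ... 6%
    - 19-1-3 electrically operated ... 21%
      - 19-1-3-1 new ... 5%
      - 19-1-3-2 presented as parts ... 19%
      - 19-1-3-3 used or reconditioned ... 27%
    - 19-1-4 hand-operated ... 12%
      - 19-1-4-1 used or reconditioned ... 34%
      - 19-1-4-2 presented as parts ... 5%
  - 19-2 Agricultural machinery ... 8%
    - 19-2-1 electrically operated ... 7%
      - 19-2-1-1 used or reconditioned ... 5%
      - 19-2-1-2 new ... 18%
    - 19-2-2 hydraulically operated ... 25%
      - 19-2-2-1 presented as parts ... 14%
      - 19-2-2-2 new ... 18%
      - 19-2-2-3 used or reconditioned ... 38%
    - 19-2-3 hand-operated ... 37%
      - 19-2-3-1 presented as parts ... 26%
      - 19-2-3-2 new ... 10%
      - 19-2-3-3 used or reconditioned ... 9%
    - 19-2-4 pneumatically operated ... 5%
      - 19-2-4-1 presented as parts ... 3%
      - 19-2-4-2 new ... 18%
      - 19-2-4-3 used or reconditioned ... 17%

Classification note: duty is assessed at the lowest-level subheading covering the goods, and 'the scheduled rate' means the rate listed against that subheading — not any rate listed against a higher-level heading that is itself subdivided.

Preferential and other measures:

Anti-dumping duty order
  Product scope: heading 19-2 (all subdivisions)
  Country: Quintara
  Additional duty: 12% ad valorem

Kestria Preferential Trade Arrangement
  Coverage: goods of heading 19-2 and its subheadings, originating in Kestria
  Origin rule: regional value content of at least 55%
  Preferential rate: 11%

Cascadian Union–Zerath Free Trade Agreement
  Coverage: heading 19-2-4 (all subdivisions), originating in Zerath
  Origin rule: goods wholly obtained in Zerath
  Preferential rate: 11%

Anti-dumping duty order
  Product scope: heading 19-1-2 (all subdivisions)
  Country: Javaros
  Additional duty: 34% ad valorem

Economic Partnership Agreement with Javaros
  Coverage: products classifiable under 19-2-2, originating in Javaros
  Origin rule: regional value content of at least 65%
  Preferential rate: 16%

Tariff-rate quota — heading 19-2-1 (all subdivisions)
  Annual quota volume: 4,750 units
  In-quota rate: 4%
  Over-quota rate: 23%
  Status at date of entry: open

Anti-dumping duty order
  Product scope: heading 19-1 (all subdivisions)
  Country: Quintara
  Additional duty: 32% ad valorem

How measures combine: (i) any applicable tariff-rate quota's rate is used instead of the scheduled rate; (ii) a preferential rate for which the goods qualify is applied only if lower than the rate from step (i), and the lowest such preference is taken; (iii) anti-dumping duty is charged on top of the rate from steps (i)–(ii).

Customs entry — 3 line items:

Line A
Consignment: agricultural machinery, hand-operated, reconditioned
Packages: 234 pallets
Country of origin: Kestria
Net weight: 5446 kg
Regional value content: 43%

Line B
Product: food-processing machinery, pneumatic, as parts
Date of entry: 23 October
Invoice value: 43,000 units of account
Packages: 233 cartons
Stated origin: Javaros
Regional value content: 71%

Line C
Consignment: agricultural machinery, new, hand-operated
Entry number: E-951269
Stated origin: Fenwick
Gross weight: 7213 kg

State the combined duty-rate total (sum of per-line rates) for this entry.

Line A: agricultural → 19-2; hand-operated → 19-2-3; reconditioned → 19-2-3-3. Scheduled 9%. Kestria agreement on 19-2: RVC < 55%. → 9%.
Line B: food-processing → 19-1; pneumatic → 19-1-1; as parts → 19-1-1-1. Scheduled 23%. Javaros agreement on 19-2-2: 19-1-1-1 not covered. → 23%.
Line C: agricultural → 19-2; hand-operated → 19-2-3; new → 19-2-3-2. Scheduled 10%. No special measure applies. → 10%.
Sum: 9% + 23% + 10% = 42%.

42%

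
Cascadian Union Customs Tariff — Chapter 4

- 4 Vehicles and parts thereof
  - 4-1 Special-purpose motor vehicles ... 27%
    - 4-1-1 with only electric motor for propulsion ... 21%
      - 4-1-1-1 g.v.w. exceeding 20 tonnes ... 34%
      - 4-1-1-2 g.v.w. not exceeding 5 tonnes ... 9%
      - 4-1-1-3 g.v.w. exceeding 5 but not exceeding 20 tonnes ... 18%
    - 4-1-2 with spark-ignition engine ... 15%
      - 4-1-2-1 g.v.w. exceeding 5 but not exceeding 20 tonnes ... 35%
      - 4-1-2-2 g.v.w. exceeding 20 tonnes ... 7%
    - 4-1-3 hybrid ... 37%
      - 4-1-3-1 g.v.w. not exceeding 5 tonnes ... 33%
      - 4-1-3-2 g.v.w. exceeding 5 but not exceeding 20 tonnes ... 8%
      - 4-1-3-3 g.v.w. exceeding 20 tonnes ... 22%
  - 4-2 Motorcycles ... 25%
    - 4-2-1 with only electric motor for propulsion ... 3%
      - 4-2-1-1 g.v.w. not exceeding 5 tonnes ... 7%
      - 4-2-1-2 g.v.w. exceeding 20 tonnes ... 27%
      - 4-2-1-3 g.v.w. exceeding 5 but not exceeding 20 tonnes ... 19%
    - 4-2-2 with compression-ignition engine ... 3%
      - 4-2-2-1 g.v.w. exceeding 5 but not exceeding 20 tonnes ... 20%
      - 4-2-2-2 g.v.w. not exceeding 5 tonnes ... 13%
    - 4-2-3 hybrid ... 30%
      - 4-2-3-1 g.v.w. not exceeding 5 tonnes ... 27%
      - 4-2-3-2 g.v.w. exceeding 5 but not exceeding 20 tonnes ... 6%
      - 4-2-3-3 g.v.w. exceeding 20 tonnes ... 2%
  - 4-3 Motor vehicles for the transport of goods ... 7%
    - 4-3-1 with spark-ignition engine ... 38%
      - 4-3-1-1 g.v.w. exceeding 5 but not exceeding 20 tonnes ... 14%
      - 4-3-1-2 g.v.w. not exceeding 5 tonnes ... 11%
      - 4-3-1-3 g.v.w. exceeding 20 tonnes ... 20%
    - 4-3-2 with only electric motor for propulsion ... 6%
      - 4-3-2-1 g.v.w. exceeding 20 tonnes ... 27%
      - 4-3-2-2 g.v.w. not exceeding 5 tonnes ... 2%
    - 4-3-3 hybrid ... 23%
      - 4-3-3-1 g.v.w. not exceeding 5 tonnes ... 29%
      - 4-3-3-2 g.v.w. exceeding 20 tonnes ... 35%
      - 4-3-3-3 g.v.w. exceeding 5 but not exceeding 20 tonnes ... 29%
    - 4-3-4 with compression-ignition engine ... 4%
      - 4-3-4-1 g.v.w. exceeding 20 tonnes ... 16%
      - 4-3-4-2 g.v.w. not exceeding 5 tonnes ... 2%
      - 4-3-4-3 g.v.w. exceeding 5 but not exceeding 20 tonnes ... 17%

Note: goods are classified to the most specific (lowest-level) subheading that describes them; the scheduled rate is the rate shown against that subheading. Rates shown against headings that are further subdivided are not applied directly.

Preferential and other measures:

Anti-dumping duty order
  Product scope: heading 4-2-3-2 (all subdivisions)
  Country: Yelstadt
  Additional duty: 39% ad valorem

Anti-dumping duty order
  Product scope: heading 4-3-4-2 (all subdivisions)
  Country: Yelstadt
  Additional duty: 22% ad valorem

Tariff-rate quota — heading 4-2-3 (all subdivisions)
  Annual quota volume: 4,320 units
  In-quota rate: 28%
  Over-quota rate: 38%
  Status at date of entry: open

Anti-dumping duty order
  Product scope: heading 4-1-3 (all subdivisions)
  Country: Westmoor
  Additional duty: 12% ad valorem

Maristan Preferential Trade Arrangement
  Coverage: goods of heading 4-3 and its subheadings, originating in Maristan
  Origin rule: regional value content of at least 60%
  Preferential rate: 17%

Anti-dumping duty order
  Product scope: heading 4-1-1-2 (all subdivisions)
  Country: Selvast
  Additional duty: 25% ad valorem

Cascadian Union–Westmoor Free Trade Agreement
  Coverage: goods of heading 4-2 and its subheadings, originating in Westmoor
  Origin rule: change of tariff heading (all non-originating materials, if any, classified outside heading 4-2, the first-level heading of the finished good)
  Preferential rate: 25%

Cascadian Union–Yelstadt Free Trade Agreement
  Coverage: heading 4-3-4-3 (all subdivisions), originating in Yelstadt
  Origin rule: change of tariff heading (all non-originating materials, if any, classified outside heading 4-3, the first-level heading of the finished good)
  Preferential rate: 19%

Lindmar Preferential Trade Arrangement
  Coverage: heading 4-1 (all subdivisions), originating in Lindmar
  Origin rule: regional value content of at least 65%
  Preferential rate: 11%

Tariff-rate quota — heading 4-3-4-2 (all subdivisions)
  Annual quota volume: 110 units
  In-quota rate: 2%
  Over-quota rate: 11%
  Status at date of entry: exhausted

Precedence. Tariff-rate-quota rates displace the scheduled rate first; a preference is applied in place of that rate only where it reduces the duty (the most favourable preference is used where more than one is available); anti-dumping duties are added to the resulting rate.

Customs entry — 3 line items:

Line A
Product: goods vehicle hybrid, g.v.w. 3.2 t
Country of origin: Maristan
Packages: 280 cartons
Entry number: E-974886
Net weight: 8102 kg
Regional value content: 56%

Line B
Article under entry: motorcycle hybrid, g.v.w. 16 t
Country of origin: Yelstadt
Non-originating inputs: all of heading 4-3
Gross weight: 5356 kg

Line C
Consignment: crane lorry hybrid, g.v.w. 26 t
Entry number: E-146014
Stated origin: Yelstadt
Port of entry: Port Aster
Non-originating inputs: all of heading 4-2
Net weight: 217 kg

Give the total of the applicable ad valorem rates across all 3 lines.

118%

Line A: goods vehicle → 4-3; hybrid → 4-3-3; g.v.w. 3.2 t → 4-3-3-1. Scheduled 29%. Maristan agreement on 4-3: RVC < 60%. → 29%.
Line B: motorcycle → 4-2; hybrid → 4-2-3; g.v.w. 16 t → 4-2-3-2. Scheduled 6%. quota on 4-2-3 open → in-quota 28%; Yelstadt agreement on 4-3-4-3: 4-2-3-2 not covered; anti-dumping (Yelstadt, 4-2-3-2): +39%; total 28% + 39% = 67%. → 67%.
Line C: crane lorry → 4-1; hybrid → 4-1-3; g.v.w. 26 t → 4-1-3-3. Scheduled 22%. Yelstadt agreement on 4-3-4-3: 4-1-3-3 not covered. → 22%.
Sum: 29% + 67% + 22% = 118%.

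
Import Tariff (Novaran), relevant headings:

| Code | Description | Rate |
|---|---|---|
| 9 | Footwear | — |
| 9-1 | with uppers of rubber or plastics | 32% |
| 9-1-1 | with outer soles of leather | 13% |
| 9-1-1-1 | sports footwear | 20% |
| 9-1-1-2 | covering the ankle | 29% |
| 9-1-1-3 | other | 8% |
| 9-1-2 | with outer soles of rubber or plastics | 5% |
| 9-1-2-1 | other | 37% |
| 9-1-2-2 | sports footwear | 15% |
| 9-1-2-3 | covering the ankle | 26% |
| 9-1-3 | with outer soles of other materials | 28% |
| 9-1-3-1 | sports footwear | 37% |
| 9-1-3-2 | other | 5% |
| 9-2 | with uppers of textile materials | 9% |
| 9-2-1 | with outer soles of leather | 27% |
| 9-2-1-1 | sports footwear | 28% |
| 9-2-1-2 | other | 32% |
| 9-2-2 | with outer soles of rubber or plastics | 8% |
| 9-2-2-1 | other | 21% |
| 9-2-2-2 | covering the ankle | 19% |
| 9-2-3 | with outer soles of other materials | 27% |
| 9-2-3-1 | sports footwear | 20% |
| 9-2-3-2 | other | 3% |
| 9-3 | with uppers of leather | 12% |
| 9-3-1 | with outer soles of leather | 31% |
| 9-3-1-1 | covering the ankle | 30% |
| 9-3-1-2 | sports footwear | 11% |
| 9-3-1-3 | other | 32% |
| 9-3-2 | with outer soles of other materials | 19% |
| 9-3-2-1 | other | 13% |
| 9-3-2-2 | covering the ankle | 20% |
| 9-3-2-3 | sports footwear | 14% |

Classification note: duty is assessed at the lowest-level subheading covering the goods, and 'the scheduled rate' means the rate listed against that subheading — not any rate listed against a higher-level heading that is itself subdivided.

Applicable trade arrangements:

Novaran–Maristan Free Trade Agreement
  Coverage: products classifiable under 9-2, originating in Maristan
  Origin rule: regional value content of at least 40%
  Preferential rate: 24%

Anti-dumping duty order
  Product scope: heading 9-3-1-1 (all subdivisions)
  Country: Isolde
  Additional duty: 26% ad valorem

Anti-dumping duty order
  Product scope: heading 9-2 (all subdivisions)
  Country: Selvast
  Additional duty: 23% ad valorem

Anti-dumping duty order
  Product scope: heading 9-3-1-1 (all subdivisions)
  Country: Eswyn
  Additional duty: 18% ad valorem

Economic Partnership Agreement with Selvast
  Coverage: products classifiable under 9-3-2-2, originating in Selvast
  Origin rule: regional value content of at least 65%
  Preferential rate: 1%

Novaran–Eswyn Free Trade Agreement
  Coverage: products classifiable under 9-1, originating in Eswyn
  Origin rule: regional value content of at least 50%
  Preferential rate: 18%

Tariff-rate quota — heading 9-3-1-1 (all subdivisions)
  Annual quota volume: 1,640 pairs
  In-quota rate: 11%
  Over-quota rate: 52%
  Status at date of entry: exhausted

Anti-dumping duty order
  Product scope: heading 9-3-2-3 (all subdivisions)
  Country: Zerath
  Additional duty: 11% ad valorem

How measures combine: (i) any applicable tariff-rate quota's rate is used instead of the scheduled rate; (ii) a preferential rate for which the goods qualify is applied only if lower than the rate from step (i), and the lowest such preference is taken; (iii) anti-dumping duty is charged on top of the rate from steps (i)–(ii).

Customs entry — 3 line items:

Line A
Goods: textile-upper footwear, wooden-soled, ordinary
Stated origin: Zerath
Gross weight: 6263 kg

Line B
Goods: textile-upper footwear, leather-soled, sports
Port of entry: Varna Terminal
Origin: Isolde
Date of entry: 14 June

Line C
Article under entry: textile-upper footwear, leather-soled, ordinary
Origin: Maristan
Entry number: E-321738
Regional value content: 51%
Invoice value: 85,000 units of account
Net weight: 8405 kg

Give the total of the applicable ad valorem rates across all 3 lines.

55%

Line A: textile-upper → 9-2; wooden-soled → 9-2-3; ordinary → 9-2-3-2. Scheduled 3%. No special measure applies. → 3%.
Line B: textile-upper → 9-2; leather-soled → 9-2-1; sports → 9-2-1-1. Scheduled 28%. No special measure applies. → 28%.
Line C: textile-upper → 9-2; leather-soled → 9-2-1; ordinary → 9-2-1-2. Scheduled 32%. Maristan agreement on 9-2: RVC ≥ 40% → 24% available; preferential 24%. → 24%.
Sum: 3% + 28% + 24% = 55%.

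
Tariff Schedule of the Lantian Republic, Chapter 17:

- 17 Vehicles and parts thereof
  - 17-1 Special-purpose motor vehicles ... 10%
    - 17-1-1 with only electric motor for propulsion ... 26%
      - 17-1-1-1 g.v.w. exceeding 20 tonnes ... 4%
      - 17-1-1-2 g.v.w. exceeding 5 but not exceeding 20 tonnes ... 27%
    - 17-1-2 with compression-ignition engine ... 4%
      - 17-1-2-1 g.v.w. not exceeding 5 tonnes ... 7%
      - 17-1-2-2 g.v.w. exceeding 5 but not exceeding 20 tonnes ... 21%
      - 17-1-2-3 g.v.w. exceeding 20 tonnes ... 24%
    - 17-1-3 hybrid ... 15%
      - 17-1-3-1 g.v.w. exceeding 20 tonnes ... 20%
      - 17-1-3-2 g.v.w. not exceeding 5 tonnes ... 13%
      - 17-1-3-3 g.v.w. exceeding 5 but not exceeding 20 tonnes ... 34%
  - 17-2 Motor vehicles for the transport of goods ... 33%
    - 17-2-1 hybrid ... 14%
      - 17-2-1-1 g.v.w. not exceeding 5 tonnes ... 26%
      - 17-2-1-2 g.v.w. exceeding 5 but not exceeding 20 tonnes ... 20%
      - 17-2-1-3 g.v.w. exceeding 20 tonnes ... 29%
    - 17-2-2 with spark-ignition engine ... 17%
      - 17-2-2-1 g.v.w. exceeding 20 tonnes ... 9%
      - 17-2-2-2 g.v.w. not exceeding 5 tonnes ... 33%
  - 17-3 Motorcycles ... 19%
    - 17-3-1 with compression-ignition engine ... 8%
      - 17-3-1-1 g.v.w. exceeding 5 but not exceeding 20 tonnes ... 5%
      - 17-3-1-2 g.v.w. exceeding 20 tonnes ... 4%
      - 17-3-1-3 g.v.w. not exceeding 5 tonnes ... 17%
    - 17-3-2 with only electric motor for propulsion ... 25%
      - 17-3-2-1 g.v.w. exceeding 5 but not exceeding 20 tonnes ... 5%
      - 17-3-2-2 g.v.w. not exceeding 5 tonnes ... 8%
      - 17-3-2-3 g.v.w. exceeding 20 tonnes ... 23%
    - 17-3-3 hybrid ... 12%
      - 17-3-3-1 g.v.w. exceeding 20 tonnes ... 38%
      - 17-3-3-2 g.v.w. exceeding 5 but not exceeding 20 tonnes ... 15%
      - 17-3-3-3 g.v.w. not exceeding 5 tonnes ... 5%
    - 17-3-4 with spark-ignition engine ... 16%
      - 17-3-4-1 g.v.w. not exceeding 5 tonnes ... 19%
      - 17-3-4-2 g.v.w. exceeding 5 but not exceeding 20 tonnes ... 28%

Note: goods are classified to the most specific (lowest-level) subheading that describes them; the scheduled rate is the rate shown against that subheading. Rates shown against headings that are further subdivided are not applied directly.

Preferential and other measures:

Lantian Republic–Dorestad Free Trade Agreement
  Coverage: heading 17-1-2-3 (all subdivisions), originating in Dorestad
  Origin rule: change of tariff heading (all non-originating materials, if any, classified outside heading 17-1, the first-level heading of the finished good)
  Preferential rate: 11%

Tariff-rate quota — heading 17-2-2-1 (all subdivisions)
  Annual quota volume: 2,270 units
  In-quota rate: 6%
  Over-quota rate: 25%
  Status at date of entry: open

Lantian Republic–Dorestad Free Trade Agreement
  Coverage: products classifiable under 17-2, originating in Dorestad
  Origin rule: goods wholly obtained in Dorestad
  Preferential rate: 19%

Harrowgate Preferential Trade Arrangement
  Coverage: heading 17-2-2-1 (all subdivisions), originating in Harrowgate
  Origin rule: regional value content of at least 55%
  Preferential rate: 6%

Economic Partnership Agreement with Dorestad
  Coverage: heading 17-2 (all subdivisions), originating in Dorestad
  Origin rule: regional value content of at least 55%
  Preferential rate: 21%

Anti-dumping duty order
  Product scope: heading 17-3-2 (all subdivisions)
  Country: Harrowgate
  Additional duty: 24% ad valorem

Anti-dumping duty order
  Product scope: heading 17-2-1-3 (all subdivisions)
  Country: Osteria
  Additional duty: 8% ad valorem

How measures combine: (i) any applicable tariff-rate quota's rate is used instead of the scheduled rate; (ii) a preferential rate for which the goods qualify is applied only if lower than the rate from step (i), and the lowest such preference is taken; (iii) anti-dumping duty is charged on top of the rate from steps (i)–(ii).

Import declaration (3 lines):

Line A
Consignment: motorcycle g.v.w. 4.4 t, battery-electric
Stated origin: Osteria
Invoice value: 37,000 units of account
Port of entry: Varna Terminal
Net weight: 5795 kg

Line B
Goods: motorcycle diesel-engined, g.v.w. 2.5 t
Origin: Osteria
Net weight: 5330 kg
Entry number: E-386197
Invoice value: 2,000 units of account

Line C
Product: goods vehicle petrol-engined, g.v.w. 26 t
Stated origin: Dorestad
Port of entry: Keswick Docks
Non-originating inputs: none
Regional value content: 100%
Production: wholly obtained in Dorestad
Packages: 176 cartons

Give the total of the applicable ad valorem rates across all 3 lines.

Line A: motorcycle → 17-3; battery-electric → 17-3-2; g.v.w. 4.4 t → 17-3-2-2. Scheduled 8%. No special measure applies. → 8%.
Line B: motorcycle → 17-3; diesel-engined → 17-3-1; g.v.w. 2.5 t → 17-3-1-3. Scheduled 17%. No special measure applies. → 17%.
Line C: goods vehicle → 17-2; petrol-engined → 17-2-2; g.v.w. 26 t → 17-2-2-1. Scheduled 9%. quota on 17-2-2-1 open → in-quota 6%; Dorestad agreement on 17-1-2-3: 17-2-2-1 not covered; Dorestad agreement on 17-2: wholly obtained → 19% available; Dorestad agreement on 17-2: RVC ≥ 55% → 21% available; preference 19% not lower than 6% → no reduction. → 6%.
Sum: 8% + 17% + 6% = 31%.

31%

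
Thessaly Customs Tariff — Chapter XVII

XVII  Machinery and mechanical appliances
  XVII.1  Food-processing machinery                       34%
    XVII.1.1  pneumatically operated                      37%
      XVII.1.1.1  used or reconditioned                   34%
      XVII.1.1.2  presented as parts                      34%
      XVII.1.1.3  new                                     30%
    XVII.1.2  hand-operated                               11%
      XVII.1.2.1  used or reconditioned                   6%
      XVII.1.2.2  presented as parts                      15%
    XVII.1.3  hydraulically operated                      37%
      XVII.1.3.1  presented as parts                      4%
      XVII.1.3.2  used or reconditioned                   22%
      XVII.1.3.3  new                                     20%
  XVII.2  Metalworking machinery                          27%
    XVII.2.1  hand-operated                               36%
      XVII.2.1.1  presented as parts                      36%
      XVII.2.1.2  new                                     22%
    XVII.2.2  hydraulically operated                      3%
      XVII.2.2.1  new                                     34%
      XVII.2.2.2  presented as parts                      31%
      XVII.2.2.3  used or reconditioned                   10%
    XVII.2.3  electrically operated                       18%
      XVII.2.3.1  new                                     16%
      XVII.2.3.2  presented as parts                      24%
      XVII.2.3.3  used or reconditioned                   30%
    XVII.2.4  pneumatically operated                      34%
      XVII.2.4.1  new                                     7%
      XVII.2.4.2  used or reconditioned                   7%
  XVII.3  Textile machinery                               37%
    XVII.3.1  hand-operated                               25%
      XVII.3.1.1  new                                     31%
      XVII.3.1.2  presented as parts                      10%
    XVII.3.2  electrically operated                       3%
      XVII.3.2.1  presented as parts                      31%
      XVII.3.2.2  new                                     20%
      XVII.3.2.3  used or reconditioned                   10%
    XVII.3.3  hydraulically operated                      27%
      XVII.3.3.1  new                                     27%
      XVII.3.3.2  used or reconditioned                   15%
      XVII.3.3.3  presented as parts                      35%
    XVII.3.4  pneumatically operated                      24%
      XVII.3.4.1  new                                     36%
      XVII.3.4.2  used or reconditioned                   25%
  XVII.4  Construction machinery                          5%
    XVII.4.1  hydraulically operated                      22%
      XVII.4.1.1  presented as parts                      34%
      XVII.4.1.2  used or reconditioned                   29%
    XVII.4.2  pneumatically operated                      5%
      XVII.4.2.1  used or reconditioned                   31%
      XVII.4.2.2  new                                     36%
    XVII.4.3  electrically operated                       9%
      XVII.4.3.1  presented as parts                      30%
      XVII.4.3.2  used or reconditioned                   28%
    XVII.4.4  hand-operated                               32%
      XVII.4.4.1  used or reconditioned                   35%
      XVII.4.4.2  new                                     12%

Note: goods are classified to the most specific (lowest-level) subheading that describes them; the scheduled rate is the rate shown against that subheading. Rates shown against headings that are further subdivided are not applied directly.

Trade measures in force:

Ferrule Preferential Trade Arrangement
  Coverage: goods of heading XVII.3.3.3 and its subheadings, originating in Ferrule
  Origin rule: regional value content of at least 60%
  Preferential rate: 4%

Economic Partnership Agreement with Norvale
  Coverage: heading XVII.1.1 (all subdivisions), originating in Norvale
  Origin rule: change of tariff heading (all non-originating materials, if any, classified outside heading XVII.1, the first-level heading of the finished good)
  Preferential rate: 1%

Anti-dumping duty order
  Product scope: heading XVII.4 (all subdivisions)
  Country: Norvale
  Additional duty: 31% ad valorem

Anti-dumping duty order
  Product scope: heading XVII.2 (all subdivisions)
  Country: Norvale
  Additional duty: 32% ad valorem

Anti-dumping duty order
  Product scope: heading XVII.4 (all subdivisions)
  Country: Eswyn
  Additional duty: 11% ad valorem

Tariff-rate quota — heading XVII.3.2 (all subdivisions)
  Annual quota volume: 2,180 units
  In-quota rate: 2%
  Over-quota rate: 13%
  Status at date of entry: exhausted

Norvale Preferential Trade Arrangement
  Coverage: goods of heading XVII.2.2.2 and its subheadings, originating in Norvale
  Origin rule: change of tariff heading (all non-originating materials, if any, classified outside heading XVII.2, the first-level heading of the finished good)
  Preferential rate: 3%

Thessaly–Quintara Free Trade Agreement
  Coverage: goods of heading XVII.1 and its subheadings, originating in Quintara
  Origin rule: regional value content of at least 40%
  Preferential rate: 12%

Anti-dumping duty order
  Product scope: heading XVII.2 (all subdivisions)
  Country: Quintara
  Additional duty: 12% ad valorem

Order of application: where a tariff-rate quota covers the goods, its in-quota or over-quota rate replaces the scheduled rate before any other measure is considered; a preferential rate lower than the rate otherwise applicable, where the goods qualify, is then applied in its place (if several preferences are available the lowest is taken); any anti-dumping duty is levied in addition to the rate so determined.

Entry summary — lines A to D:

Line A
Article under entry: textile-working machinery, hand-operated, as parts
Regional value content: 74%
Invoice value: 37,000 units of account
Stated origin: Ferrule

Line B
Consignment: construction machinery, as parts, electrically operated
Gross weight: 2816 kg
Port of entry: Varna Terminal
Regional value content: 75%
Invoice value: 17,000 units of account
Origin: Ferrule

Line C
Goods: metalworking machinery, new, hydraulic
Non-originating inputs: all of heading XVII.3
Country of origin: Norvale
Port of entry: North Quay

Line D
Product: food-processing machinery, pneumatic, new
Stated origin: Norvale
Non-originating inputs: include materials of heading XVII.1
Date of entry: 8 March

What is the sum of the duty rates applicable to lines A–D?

136%

Line A: textile-working → XVII.3; hand-operated → XVII.3.1; as parts → XVII.3.1.2. Scheduled 10%. Ferrule agreement on XVII.3.3.3: XVII.3.1.2 not covered. → 10%.
Line B: construction → XVII.4; electrically operated → XVII.4.3; as parts → XVII.4.3.1. Scheduled 30%. Ferrule agreement on XVII.3.3.3: XVII.4.3.1 not covered. → 30%.
Line C: metalworking → XVII.2; hydraulic → XVII.2.2; new → XVII.2.2.1. Scheduled 34%. Norvale agreement on XVII.1.1: XVII.2.2.1 not covered; Norvale agreement on XVII.2.2.2: XVII.2.2.1 not covered; anti-dumping (Norvale, XVII.2): +32%; total 34% + 32% = 66%. → 66%.
Line D: food-processing → XVII.1; pneumatic → XVII.1.1; new → XVII.1.1.3. Scheduled 30%. Norvale agreement on XVII.1.1: CTH not met; Norvale agreement on XVII.2.2.2: XVII.1.1.3 not covered. → 30%.
Sum: 10% + 30% + 66% + 30% = 136%.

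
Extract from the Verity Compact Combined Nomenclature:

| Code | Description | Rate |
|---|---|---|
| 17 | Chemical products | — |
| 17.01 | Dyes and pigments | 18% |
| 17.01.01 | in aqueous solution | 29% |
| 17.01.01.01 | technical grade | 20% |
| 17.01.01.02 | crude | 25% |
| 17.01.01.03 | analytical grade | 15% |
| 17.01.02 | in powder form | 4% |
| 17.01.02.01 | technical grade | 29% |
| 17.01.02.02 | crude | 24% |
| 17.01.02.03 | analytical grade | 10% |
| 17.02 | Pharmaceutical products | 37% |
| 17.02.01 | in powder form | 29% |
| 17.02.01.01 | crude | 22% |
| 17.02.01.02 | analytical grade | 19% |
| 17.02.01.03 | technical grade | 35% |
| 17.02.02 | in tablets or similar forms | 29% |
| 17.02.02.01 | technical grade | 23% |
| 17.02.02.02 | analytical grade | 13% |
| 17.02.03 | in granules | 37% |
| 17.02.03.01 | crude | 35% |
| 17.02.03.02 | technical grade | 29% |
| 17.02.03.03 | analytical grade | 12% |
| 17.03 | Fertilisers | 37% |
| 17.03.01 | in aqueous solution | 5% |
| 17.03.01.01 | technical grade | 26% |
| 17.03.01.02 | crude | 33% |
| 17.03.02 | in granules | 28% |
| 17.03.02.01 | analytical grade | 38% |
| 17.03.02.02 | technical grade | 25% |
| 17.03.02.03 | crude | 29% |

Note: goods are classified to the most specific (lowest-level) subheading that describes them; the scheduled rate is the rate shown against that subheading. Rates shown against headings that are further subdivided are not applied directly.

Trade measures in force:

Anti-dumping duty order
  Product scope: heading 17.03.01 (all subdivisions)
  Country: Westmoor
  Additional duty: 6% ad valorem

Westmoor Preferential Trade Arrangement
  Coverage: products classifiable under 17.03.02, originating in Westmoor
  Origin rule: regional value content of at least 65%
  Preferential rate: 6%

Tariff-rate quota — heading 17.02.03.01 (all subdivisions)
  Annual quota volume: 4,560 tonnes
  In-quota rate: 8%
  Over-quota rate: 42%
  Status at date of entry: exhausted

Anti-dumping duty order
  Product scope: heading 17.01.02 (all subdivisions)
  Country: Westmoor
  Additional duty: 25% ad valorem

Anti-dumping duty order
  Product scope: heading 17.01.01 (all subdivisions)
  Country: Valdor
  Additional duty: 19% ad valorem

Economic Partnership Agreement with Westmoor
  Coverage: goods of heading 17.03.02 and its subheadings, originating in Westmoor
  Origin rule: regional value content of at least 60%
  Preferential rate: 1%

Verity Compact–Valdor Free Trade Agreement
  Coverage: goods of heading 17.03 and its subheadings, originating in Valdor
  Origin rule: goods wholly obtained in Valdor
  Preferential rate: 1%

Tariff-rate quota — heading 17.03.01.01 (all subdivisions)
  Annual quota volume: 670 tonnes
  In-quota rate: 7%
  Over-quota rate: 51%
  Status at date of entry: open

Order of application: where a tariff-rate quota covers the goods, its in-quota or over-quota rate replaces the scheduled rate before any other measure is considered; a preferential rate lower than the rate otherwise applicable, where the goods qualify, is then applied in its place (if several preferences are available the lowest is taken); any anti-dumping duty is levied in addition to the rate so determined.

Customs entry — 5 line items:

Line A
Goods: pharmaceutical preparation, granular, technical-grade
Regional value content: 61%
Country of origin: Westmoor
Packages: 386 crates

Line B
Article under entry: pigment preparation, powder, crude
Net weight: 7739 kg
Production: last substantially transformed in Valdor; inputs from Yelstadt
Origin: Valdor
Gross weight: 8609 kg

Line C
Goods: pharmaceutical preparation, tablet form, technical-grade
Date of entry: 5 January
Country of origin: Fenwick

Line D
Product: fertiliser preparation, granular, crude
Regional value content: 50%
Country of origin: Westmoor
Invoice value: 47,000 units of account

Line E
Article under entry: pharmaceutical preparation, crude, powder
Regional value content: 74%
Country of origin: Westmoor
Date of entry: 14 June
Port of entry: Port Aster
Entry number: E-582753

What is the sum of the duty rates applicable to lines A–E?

127%

Line A: pharmaceutical → 17.02; granular → 17.02.03; technical-grade → 17.02.03.02. Scheduled 29%. Westmoor agreement on 17.03.02: 17.02.03.02 not covered; Westmoor agreement on 17.03.02: 17.02.03.02 not covered. → 29%.
Line B: pigment → 17.01; powder → 17.01.02; crude → 17.01.02.02. Scheduled 24%. Valdor agreement on 17.03: 17.01.02.02 not covered. → 24%.
Line C: pharmaceutical → 17.02; tablet form → 17.02.02; technical-grade → 17.02.02.01. Scheduled 23%. No special measure applies. → 23%.
Line D: fertiliser → 17.03; granular → 17.03.02; crude → 17.03.02.03. Scheduled 29%. Westmoor agreement on 17.03.02: RVC < 65%; Westmoor agreement on 17.03.02: RVC < 60%. → 29%.
Line E: pharmaceutical → 17.02; powder → 17.02.01; crude → 17.02.01.01. Scheduled 22%. Westmoor agreement on 17.03.02: 17.02.01.01 not covered; Westmoor agreement on 17.03.02: 17.02.01.01 not covered. → 22%.
Sum: 29% + 24% + 23% + 29% + 22% = 127%.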